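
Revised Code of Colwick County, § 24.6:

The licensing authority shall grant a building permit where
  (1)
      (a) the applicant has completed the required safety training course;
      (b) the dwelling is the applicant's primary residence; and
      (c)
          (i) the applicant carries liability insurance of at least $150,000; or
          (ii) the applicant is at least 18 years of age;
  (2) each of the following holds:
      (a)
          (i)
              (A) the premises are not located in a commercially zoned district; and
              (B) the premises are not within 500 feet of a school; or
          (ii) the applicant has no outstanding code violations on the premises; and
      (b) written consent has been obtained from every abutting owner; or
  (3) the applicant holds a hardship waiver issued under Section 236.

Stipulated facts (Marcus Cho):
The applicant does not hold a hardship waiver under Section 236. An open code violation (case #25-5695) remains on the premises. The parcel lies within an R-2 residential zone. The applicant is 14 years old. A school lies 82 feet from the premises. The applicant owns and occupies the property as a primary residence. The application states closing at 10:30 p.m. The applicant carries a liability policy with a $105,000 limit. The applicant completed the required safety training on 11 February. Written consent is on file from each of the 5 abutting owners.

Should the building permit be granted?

(a) safety training — met.
(b) primary residence — met.
(i) insurance ≥ $150,000 — not satisfied.
(ii) age ≥ 18 — fails.
(c): F OR F → false.
So (1) is not satisfied (T AND T AND F).
(A) not (commercially zoned) — holds.
(B) ≥500 ft from school — fails.
(i): T AND F → false.
(ii) no code violations — not satisfied.
(a) = F OR F = false.
(b) all abutters consent — holds.
So (2) is not satisfied (F AND T).
(3) hardship waiver — fails.
Overall = F OR F OR F = false.

No — denied.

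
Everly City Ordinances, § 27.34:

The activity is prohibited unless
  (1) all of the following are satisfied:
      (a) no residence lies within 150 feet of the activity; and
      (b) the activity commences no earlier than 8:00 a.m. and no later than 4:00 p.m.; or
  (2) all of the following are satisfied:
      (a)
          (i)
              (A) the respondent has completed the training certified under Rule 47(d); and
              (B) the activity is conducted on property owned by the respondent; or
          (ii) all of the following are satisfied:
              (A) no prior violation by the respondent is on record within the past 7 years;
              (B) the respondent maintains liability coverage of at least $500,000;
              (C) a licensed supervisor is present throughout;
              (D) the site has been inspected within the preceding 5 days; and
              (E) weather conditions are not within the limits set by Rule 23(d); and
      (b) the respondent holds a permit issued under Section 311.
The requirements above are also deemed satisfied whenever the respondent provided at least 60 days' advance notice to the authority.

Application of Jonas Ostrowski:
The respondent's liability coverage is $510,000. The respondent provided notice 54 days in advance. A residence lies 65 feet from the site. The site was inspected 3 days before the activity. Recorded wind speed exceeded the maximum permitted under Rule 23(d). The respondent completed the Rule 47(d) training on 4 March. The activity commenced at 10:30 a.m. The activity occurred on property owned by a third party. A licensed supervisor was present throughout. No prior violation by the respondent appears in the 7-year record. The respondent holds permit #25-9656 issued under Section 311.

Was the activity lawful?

Yes — lawful.

(a) no residence in 150 ft — not satisfied.
(b) start within hours — met.
(1) = F AND T = false.
(A) training certified — met.
(B) own property — fails.
(i) = T AND F = false.
(A) no prior violation — met.
(B) coverage ≥ $500,000 — met.
(C) supervisor present — satisfied.
(D) site inspected — holds.
(E) not (weather ok) — holds.
(ii): T AND T AND T AND T AND T → true.
(a): F OR T → true.
(b) holds permit — holds.
(2) = T AND T = true.
So Overall is satisfied (F OR T).
Exception (≥60 days' notice) — not satisfied.
Result: main true OR exception false → true.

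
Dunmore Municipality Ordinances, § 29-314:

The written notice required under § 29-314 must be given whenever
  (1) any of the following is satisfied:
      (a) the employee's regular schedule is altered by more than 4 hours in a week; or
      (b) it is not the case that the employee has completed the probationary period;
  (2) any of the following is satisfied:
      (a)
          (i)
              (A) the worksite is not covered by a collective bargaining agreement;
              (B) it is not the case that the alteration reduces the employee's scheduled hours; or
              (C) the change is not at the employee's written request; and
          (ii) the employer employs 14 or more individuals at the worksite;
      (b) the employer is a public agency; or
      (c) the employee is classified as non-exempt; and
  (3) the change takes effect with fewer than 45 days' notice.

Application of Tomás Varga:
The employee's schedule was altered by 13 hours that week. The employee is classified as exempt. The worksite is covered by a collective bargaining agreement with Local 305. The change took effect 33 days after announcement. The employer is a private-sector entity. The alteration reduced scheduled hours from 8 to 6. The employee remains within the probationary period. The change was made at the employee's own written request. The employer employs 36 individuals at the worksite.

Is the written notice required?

No — not required.

(a) schedule shift > 4h — met.
(b) not (past probation) — met.
(1): T OR T → true.
(A) no CBA — not met.
(B) not (hours reduced) — not satisfied.
(C) not employee-requested — fails.
So (i) is not satisfied (F OR F OR F).
(ii) ≥ 14 at site — met.
(a): F AND T → false.
(b) public agency — not met.
(c) non-exempt — not met.
So (2) is not satisfied (F OR F OR F).
(3) < 45 days' notice — met.
So Overall is not satisfied (T AND F AND T).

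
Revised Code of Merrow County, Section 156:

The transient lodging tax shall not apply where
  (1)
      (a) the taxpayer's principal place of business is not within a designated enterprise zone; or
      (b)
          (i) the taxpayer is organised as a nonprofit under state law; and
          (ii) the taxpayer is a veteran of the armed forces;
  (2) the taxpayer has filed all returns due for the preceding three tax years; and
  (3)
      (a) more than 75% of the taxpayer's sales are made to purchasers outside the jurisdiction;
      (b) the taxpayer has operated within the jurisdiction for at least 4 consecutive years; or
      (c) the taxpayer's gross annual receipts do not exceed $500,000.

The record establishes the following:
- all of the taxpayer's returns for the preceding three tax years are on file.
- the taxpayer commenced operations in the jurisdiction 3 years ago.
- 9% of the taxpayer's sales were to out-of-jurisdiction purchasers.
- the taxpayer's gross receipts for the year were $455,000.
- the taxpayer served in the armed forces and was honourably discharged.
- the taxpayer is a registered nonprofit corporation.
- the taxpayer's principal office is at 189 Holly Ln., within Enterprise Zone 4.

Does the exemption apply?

(a) not (in enterprise zone) — not met.
(i) nonprofit — satisfied.
(ii) veteran — holds.
(b) = T AND T = true.
(1): F OR T → true.
(2) returns current — satisfied.
(a) >75% out-of-jur. sales — not met.
(b) ≥ 4 yrs in jurisdiction — not satisfied.
(c) receipts ≤ $500,000 — met.
(3) = F OR F OR T = true.
Overall: T AND T AND T → true.

Yes — exempt.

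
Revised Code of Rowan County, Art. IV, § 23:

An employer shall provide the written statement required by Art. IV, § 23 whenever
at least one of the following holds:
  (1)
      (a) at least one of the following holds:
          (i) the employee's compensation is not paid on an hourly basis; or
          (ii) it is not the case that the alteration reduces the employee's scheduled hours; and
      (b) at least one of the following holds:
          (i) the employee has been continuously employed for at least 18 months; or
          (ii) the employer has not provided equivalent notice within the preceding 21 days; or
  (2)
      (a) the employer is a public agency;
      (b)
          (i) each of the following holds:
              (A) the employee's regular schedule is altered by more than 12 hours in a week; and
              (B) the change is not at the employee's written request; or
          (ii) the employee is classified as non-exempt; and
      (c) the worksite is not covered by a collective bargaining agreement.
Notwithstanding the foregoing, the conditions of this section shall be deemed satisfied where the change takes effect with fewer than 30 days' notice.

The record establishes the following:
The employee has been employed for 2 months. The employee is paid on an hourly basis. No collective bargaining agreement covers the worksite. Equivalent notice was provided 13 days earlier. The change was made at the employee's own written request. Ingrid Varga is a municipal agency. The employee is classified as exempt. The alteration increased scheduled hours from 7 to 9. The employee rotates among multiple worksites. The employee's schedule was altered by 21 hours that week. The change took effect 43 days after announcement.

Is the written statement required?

(i) not (hourly-paid) — fails.
(ii) not (hours reduced) — holds.
(a) = F OR T = true.
(i) tenure ≥ 18 mo. — not met.
(ii) no recent notice — not met.
(b): F OR F → false.
(1) = T AND F = false.
(a) public agency — met.
(A) schedule shift > 12h — holds.
(B) not employee-requested — not satisfied.
So (i) is not satisfied (T AND F).
(ii) non-exempt — not satisfied.
So (b) is not satisfied (F OR F).
(c) no CBA — met.
(2): T AND F AND T → false.
So Overall is not satisfied (F OR F).
Exception (< 30 days' notice) — not satisfied.
Result: main false OR exception false → false.

No — not required.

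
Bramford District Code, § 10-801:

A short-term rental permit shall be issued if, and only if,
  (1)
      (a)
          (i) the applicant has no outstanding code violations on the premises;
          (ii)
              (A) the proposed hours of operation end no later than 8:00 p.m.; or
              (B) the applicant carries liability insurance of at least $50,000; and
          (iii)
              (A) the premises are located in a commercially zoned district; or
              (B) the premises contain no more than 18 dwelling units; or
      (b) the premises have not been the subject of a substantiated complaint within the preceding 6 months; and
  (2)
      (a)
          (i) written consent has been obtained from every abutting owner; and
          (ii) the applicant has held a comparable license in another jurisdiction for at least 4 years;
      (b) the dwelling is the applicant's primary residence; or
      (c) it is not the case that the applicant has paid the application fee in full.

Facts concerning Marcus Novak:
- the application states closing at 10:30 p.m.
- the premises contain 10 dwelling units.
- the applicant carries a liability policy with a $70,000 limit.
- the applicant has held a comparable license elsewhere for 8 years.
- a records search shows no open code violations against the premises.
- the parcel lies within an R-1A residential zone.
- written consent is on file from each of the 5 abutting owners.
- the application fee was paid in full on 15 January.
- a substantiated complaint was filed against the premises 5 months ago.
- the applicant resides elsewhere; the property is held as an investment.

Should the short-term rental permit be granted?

(i) no code violations — holds.
(A) closes by 8 p.m. — not met.
(B) insurance ≥ $50,000 — met.
(ii): F OR T → true.
(A) commercially zoned — fails.
(B) ≤ 18 units — satisfied.
So (iii) is satisfied (F OR T).
(a) = T AND T AND T = true.
(b) no complaint in 6 mo. — fails.
(1): T OR F → true.
(i) all abutters consent — holds.
(ii) prior license ≥ 4 yr — holds.
(a): T AND T → true.
(b) primary residence — fails.
(c) not (fee paid) — not met.
(2) = T OR F OR F = true.
So Overall is satisfied (T AND T).

Yes — granted.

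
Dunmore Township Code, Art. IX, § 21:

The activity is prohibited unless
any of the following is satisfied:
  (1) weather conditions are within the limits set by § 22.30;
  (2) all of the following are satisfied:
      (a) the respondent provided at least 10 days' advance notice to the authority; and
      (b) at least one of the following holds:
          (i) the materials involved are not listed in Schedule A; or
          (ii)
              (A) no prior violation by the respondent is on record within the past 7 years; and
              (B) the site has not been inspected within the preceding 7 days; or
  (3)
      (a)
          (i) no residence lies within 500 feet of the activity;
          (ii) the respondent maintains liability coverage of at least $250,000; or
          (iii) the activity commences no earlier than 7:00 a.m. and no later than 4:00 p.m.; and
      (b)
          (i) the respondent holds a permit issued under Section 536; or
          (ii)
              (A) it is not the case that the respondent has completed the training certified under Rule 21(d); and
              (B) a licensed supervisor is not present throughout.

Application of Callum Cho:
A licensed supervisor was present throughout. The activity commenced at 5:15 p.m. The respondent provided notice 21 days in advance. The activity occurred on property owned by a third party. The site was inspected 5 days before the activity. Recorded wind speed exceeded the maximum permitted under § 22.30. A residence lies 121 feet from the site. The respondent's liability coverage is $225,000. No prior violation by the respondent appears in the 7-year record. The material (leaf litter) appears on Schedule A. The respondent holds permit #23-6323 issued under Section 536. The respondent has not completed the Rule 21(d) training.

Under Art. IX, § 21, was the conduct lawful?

No — unlawful.

(1) weather ok — not met.
(a) ≥10 days' notice — holds.
(i) not (Schedule A material) — not satisfied.
(A) no prior violation — holds.
(B) not (site inspected) — fails.
(ii) = T AND F = false.
(b) = F OR F = false.
So (2) is not satisfied (T AND F).
(i) no residence in 500 ft — fails.
(ii) coverage ≥ $250,000 — not satisfied.
(iii) start within hours — fails.
(a): F OR F OR F → false.
(i) holds permit — satisfied.
(A) not (training certified) — holds.
(B) not (supervisor present) — fails.
So (ii) is not satisfied (T AND F).
(b) = T OR F = true.
So (3) is not satisfied (F AND T).
Overall: F OR F OR F → false.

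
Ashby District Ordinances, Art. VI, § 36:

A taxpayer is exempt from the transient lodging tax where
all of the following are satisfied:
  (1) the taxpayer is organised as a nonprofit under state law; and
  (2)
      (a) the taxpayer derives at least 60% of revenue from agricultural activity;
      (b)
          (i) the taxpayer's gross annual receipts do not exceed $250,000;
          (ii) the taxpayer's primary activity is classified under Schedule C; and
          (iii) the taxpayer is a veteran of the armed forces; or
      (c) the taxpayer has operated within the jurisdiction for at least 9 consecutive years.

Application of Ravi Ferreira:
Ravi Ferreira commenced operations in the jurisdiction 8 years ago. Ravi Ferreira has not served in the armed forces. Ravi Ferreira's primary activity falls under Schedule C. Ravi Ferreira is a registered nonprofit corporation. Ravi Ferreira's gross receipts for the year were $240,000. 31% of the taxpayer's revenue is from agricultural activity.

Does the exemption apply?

No — not exempt.

(1) nonprofit — holds.
(a) ≥60% agricultural — fails.
(i) receipts ≤ $250,000 — met.
(ii) Schedule C activity — satisfied.
(iii) veteran — not satisfied.
So (b) is not satisfied (T AND T AND F).
(c) ≥ 9 yrs in jurisdiction — fails.
(2): F OR F OR F → false.
Overall: T AND F → false.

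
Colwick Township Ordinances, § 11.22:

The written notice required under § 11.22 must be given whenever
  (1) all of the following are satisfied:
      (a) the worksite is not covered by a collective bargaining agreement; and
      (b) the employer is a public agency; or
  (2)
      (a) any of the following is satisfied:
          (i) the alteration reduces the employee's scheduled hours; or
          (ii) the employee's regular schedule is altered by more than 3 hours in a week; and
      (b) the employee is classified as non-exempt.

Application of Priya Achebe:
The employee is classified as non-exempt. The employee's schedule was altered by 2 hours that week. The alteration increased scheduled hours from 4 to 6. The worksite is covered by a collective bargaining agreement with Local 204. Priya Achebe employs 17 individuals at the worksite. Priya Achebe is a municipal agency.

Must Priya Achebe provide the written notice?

No — not required.

(a) no CBA — fails.
(b) public agency — met.
(1): F AND T → false.
(i) hours reduced — not met.
(ii) schedule shift > 3h — not met.
So (a) is not satisfied (F OR F).
(b) non-exempt — satisfied.
(2): F AND T → false.
So Overall is not satisfied (F OR F).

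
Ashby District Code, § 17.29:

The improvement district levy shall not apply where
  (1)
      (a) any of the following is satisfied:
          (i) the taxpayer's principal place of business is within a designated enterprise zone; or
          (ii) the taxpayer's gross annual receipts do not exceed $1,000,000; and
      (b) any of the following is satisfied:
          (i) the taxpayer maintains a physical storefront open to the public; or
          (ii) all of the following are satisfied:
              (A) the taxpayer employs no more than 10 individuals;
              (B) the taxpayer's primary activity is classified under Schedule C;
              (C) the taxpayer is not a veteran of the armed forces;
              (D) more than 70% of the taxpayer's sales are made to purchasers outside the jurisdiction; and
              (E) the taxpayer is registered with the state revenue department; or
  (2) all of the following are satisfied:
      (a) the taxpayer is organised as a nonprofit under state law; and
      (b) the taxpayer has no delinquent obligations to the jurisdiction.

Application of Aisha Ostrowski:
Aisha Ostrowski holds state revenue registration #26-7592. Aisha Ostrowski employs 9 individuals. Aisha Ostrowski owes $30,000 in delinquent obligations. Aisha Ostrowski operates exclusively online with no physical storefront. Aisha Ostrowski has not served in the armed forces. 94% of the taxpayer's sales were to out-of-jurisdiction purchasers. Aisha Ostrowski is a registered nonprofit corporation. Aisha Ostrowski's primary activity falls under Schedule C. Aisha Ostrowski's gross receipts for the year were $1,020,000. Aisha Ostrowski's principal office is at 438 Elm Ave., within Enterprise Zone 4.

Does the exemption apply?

(i) in enterprise zone — holds.
(ii) receipts ≤ $1,000,000 — fails.
So (a) is satisfied (T OR F).
(i) has storefront — fails.
(A) ≤ 10 employees — satisfied.
(B) Schedule C activity — met.
(C) not (veteran) — satisfied.
(D) >70% out-of-jur. sales — satisfied.
(E) state-registered — met.
(ii): T AND T AND T AND T AND T → true.
So (b) is satisfied (F OR T).
(1) = T AND T = true.
(a) nonprofit — satisfied.
(b) no delinquency — not satisfied.
(2) = T AND F = false.
So Overall is satisfied (T OR F).

Yes — exempt.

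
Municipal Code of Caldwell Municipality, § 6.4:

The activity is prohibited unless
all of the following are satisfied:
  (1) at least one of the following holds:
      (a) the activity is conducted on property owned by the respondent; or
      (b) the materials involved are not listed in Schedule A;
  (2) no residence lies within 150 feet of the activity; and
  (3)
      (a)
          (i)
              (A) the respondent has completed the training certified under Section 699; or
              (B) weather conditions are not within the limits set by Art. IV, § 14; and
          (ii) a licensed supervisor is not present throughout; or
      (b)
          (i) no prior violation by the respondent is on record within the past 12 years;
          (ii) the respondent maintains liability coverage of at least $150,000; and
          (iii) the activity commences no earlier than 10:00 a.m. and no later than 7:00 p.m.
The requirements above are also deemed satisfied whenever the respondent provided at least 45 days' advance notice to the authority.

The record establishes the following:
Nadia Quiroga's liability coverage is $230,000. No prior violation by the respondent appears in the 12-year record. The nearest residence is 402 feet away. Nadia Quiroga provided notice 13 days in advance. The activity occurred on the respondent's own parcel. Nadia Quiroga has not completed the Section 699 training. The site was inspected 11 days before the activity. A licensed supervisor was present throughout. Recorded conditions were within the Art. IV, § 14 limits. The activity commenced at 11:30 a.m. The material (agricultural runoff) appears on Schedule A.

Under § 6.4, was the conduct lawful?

(a) own property — holds.
(b) not (Schedule A material) — not satisfied.
So (1) is satisfied (T OR F).
(2) no residence in 150 ft — met.
(A) training certified — fails.
(B) not (weather ok) — fails.
So (i) is not satisfied (F OR F).
(ii) not (supervisor present) — not satisfied.
(a): F AND F → false.
(i) no prior violation — satisfied.
(ii) coverage ≥ $150,000 — satisfied.
(iii) start within hours — met.
So (b) is satisfied (T AND T AND T).
(3): F OR T → true.
Overall: T AND T AND T → true.
Exception (≥45 days' notice) — not satisfied.
Result: main true OR exception false → true.

Yes — lawful.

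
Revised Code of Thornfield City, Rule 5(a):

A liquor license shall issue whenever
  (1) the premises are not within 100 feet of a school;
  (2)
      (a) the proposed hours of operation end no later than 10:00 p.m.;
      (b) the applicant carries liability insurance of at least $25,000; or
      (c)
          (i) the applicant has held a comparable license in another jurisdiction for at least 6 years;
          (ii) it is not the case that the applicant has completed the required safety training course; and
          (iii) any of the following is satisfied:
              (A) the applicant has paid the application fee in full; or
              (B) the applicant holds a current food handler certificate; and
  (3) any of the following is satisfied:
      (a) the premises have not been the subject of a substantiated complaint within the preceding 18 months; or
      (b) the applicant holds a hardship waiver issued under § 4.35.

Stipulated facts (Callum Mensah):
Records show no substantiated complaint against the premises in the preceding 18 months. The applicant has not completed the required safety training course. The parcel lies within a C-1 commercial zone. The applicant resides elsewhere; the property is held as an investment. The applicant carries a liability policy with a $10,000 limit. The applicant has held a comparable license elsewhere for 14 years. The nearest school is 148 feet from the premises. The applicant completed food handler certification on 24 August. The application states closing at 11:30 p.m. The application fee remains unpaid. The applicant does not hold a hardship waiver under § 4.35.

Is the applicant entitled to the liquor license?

(1) ≥100 ft from school — met.
(a) closes by 10 p.m. — fails.
(b) insurance ≥ $25,000 — not met.
(i) prior license ≥ 6 yr — holds.
(ii) not (safety training) — holds.
(A) fee paid — not met.
(B) food handler cert. — satisfied.
(iii) = F OR T = true.
So (c) is satisfied (T AND T AND T).
(2) = F OR F OR T = true.
(a) no complaint in 18 mo. — holds.
(b) hardship waiver — not met.
(3) = T OR F = true.
Overall = T AND T AND T = true.

Yes — granted.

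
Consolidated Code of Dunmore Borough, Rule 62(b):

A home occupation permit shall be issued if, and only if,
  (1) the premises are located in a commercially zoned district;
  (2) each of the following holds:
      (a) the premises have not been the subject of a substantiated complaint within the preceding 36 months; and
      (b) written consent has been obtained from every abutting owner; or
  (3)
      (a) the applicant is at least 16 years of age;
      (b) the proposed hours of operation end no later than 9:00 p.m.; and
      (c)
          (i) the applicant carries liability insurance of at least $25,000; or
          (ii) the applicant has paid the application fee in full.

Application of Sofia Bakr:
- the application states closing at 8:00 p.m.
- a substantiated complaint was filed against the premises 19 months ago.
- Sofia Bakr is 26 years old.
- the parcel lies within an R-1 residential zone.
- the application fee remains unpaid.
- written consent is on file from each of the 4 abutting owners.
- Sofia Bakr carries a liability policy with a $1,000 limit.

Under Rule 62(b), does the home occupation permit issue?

No — denied.

(1) commercially zoned — not satisfied.
(a) no complaint in 36 mo. — fails.
(b) all abutters consent — holds.
(2) = F AND T = false.
(a) age ≥ 16 — satisfied.
(b) closes by 9 p.m. — met.
(i) insurance ≥ $25,000 — fails.
(ii) fee paid — not satisfied.
(c) = F OR F = false.
(3): T AND T AND F → false.
Overall = F OR F OR F = false.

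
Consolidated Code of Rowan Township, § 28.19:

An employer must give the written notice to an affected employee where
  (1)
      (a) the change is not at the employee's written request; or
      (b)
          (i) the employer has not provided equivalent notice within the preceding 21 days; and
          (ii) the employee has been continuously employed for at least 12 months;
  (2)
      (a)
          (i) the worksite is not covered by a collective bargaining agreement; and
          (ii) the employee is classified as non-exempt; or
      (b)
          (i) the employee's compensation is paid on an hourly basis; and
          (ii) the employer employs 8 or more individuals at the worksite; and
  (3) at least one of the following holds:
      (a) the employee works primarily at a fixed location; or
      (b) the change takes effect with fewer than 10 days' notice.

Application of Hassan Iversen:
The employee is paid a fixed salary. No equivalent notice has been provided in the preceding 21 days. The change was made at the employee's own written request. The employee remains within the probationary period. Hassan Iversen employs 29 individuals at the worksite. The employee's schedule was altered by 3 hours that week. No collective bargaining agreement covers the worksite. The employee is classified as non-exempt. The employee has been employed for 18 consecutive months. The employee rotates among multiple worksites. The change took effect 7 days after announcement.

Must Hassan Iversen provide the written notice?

(a) not employee-requested — fails.
(i) no recent notice — met.
(ii) tenure ≥ 12 mo. — satisfied.
(b) = T AND T = true.
So (1) is satisfied (F OR T).
(i) no CBA — met.
(ii) non-exempt — satisfied.
So (a) is satisfied (T AND T).
(i) hourly-paid — not satisfied.
(ii) ≥ 8 at site — met.
(b) = F AND T = false.
(2) = T OR F = true.
(a) fixed location — not satisfied.
(b) < 10 days' notice — met.
So (3) is satisfied (F OR T).
So Overall is satisfied (T AND T AND T).

Yes — required.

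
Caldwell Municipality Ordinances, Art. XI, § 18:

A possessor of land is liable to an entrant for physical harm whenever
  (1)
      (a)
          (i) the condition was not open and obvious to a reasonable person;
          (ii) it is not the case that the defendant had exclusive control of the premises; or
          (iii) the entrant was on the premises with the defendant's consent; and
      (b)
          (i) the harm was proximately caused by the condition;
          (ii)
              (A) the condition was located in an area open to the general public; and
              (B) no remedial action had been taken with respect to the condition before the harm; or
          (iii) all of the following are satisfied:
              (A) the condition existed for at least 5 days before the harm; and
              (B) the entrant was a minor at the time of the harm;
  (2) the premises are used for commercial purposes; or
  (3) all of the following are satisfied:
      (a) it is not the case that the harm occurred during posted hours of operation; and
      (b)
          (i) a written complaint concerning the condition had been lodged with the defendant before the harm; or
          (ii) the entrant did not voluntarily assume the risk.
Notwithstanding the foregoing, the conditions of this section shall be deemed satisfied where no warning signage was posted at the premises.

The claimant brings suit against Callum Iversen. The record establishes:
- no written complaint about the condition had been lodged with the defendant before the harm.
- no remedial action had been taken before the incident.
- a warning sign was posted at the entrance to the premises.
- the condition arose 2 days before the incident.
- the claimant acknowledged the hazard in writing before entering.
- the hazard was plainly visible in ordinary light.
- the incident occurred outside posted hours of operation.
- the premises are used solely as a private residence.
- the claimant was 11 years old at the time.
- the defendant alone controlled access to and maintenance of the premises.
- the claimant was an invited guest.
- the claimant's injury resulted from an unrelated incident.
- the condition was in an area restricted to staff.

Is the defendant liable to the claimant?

No — not liable.

(i) not open/obvious — not met.
(ii) not (exclusive control) — not met.
(iii) consent to enter — holds.
(a): F OR F OR T → true.
(i) proximate cause — fails.
(A) public area — not met.
(B) no remedial action — met.
(ii) = F AND T = false.
(A) condition ≥5 days old — not met.
(B) entrant a minor — met.
(iii) = F AND T = false.
(b) = F OR F OR F = false.
(1): T AND F → false.
(2) commercial use — not satisfied.
(a) not (during posted hours) — satisfied.
(i) complaint lodged — not satisfied.
(ii) no assumed risk — fails.
So (b) is not satisfied (F OR F).
(3): T AND F → false.
So Overall is not satisfied (F OR F OR F).
Exception (no signage posted) — not satisfied.
Result: main false OR exception false → false.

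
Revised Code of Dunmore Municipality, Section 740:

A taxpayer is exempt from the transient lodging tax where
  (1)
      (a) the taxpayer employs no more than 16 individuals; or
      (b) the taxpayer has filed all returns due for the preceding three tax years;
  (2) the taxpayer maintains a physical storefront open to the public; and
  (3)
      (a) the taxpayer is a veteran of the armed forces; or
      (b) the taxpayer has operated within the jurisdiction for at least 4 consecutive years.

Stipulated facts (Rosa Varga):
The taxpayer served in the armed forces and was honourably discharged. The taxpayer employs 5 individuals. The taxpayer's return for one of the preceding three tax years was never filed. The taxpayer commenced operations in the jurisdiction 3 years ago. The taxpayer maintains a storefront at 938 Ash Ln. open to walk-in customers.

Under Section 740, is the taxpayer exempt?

Yes — exempt.

(a) ≤ 16 employees — satisfied.
(b) returns current — not met.
(1) = T OR F = true.
(2) has storefront — satisfied.
(a) veteran — holds.
(b) ≥ 4 yrs in jurisdiction — not met.
(3) = T OR F = true.
So Overall is satisfied (T AND T AND T).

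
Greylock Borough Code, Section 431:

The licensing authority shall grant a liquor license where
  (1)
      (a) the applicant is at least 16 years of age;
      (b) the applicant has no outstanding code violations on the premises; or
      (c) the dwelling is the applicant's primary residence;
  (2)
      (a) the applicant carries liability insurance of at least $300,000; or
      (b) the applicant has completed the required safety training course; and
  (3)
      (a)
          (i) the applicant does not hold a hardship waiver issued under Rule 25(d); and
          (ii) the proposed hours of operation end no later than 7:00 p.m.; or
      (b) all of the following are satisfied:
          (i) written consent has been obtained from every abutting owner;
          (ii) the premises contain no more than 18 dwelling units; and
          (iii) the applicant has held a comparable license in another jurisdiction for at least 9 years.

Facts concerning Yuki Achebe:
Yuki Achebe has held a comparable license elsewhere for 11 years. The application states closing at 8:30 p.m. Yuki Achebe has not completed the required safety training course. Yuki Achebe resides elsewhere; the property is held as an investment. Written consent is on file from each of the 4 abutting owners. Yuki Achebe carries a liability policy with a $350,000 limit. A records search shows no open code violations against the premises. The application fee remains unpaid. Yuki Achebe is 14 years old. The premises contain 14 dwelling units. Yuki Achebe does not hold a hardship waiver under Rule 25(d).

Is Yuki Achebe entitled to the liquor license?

(a) age ≥ 16 — fails.
(b) no code violations — holds.
(c) primary residence — fails.
(1) = F OR T OR F = true.
(a) insurance ≥ $300,000 — holds.
(b) safety training — fails.
(2) = T OR F = true.
(i) not (hardship waiver) — holds.
(ii) closes by 7 p.m. — not met.
(a): T AND F → false.
(i) all abutters consent — satisfied.
(ii) ≤ 18 units — satisfied.
(iii) prior license ≥ 9 yr — holds.
So (b) is satisfied (T AND T AND T).
(3) = F OR T = true.
Overall = T AND T AND T = true.

Yes — granted.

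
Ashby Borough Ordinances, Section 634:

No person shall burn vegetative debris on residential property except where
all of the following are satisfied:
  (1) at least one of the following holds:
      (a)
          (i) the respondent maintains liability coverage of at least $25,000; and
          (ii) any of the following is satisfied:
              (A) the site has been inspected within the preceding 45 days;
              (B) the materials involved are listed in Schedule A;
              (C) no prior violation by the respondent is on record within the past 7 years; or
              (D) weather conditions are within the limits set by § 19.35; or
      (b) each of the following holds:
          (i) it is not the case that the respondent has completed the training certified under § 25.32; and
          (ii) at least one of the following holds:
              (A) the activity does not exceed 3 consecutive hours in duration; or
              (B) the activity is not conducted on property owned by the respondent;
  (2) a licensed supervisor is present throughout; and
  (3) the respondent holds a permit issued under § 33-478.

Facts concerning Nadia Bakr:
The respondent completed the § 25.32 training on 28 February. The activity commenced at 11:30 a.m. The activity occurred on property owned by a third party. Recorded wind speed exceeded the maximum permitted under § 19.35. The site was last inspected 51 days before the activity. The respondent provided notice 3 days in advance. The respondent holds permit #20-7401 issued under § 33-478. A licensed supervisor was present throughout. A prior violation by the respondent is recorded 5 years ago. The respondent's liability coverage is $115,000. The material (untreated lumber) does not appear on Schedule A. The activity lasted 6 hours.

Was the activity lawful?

No — unlawful.

(i) coverage ≥ $25,000 — met.
(A) site inspected — fails.
(B) Schedule A material — fails.
(C) no prior violation — not satisfied.
(D) weather ok — not met.
So (ii) is not satisfied (F OR F OR F OR F).
So (a) is not satisfied (T AND F).
(i) not (training certified) — not satisfied.
(A) ≤ 3 hrs duration — fails.
(B) not (own property) — met.
(ii) = F OR T = true.
(b) = F AND T = false.
So (1) is not satisfied (F OR F).
(2) supervisor present — met.
(3) holds permit — met.
Overall = F AND T AND T = false.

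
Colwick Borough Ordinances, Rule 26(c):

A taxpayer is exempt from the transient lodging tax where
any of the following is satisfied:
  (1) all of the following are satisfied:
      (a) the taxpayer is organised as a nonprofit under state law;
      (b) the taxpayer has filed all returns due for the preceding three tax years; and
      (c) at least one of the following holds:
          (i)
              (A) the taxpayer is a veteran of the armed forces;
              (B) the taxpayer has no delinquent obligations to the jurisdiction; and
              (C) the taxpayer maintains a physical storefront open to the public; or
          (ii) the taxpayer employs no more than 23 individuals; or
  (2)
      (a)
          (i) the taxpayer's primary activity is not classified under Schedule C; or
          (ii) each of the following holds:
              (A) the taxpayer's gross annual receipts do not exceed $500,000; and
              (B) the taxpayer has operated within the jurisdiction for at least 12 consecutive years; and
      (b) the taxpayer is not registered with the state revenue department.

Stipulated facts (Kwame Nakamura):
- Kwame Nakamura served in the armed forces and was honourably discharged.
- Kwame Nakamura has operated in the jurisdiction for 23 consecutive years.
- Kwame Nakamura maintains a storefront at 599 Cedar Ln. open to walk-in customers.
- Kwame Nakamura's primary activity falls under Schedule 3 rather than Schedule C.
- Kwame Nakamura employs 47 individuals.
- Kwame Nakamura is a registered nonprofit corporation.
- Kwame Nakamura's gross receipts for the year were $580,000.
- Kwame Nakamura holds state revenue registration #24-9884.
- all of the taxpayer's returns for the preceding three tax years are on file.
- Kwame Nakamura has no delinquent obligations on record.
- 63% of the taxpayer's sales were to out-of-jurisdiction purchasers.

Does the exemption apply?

Yes — exempt.

(a) nonprofit — satisfied.
(b) returns current — met.
(A) veteran — holds.
(B) no delinquency — holds.
(C) has storefront — satisfied.
So (i) is satisfied (T AND T AND T).
(ii) ≤ 23 employees — not met.
(c): T OR F → true.
(1): T AND T AND T → true.
(i) not (Schedule C activity) — holds.
(A) receipts ≤ $500,000 — not met.
(B) ≥ 12 yrs in jurisdiction — holds.
So (ii) is not satisfied (F AND T).
So (a) is satisfied (T OR F).
(b) not (state-registered) — not met.
So (2) is not satisfied (T AND F).
Overall = T OR F = true.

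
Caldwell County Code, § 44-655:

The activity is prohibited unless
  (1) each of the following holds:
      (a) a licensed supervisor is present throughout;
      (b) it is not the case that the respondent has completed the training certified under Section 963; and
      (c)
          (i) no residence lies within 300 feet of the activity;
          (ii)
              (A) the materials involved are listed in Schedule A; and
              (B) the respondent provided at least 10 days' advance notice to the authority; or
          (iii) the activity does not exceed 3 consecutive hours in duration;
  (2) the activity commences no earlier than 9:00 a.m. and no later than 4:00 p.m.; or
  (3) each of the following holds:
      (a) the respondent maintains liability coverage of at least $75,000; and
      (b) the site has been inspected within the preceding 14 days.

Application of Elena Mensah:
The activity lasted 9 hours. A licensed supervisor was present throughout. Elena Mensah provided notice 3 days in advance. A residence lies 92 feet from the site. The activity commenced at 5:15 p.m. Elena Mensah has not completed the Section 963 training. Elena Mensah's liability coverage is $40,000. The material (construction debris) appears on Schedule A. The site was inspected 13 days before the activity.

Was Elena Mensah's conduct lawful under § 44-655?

(a) supervisor present — satisfied.
(b) not (training certified) — holds.
(i) no residence in 300 ft — fails.
(A) Schedule A material — holds.
(B) ≥10 days' notice — fails.
So (ii) is not satisfied (T AND F).
(iii) ≤ 3 hrs duration — not satisfied.
(c): F OR F OR F → false.
(1): T AND T AND F → false.
(2) start within hours — fails.
(a) coverage ≥ $75,000 — not met.
(b) site inspected — met.
(3) = F AND T = false.
Overall = F OR F OR F = false.

No — unlawful.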